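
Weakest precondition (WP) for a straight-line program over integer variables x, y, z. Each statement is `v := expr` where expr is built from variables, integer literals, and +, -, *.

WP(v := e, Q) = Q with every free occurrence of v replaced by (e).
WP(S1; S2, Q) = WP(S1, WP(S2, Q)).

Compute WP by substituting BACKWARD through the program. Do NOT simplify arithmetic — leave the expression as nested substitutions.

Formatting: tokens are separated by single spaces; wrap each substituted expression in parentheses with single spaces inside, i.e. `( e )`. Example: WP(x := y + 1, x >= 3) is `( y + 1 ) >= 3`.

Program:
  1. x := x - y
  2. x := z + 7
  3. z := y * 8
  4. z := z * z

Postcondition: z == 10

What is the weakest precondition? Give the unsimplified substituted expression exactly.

post: z == 10
stmt 4: z := z * z  -- replace 1 occurrence(s) of z with (z * z)
  => ( z * z ) == 10
stmt 3: z := y * 8  -- replace 2 occurrence(s) of z with (y * 8)
  => ( ( y * 8 ) * ( y * 8 ) ) == 10
stmt 2: x := z + 7  -- replace 0 occurrence(s) of x with (z + 7)
  => ( ( y * 8 ) * ( y * 8 ) ) == 10
stmt 1: x := x - y  -- replace 0 occurrence(s) of x with (x - y)
  => ( ( y * 8 ) * ( y * 8 ) ) == 10

Answer: ( ( y * 8 ) * ( y * 8 ) ) == 10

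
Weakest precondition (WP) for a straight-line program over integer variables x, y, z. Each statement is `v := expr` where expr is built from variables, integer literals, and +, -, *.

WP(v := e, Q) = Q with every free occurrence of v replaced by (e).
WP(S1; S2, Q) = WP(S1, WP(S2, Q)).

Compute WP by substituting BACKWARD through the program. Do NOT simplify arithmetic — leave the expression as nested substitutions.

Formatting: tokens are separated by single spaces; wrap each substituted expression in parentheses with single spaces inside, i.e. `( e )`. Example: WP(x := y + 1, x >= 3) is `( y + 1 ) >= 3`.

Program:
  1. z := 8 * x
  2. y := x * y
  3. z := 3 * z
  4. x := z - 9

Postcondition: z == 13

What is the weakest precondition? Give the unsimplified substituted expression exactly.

Answer: ( 3 * ( 8 * x ) ) == 13

Derivation:
post: z == 13
stmt 4: x := z - 9  -- replace 0 occurrence(s) of x with (z - 9)
  => z == 13
stmt 3: z := 3 * z  -- replace 1 occurrence(s) of z with (3 * z)
  => ( 3 * z ) == 13
stmt 2: y := x * y  -- replace 0 occurrence(s) of y with (x * y)
  => ( 3 * z ) == 13
stmt 1: z := 8 * x  -- replace 1 occurrence(s) of z with (8 * x)
  => ( 3 * ( 8 * x ) ) == 13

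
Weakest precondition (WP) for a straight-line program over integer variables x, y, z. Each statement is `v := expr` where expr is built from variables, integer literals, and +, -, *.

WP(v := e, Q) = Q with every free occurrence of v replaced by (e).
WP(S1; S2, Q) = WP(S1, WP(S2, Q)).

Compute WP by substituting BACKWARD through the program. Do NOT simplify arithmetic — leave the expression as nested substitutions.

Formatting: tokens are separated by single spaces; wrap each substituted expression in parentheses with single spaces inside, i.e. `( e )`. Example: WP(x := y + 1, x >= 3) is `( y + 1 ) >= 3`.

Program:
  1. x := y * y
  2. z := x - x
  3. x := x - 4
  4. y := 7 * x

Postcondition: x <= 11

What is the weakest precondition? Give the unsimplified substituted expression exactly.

Answer: ( ( y * y ) - 4 ) <= 11

Derivation:
post: x <= 11
stmt 4: y := 7 * x  -- replace 0 occurrence(s) of y with (7 * x)
  => x <= 11
stmt 3: x := x - 4  -- replace 1 occurrence(s) of x with (x - 4)
  => ( x - 4 ) <= 11
stmt 2: z := x - x  -- replace 0 occurrence(s) of z with (x - x)
  => ( x - 4 ) <= 11
stmt 1: x := y * y  -- replace 1 occurrence(s) of x with (y * y)
  => ( ( y * y ) - 4 ) <= 11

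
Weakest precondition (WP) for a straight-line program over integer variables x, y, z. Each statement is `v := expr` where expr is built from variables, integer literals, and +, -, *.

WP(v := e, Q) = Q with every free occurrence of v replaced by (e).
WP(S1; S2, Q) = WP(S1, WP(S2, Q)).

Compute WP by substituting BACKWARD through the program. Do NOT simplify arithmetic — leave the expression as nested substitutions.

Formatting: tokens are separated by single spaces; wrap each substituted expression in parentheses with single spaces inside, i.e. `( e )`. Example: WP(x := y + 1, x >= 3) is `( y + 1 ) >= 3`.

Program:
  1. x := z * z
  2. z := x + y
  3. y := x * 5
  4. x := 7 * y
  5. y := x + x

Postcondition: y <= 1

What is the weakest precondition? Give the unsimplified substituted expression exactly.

post: y <= 1
stmt 5: y := x + x  -- replace 1 occurrence(s) of y with (x + x)
  => ( x + x ) <= 1
stmt 4: x := 7 * y  -- replace 2 occurrence(s) of x with (7 * y)
  => ( ( 7 * y ) + ( 7 * y ) ) <= 1
stmt 3: y := x * 5  -- replace 2 occurrence(s) of y with (x * 5)
  => ( ( 7 * ( x * 5 ) ) + ( 7 * ( x * 5 ) ) ) <= 1
stmt 2: z := x + y  -- replace 0 occurrence(s) of z with (x + y)
  => ( ( 7 * ( x * 5 ) ) + ( 7 * ( x * 5 ) ) ) <= 1
stmt 1: x := z * z  -- replace 2 occurrence(s) of x with (z * z)
  => ( ( 7 * ( ( z * z ) * 5 ) ) + ( 7 * ( ( z * z ) * 5 ) ) ) <= 1

Answer: ( ( 7 * ( ( z * z ) * 5 ) ) + ( 7 * ( ( z * z ) * 5 ) ) ) <= 1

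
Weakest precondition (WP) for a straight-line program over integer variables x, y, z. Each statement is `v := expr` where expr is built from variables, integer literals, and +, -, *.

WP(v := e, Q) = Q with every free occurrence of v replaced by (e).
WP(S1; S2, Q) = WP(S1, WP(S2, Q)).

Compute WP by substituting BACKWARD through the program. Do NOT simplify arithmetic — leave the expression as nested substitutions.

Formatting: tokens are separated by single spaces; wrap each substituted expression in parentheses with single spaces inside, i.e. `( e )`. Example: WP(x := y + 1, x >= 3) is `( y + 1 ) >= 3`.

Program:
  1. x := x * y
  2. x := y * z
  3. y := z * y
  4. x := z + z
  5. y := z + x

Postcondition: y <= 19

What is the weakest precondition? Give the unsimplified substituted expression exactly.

Answer: ( z + ( z + z ) ) <= 19

Derivation:
post: y <= 19
stmt 5: y := z + x  -- replace 1 occurrence(s) of y with (z + x)
  => ( z + x ) <= 19
stmt 4: x := z + z  -- replace 1 occurrence(s) of x with (z + z)
  => ( z + ( z + z ) ) <= 19
stmt 3: y := z * y  -- replace 0 occurrence(s) of y with (z * y)
  => ( z + ( z + z ) ) <= 19
stmt 2: x := y * z  -- replace 0 occurrence(s) of x with (y * z)
  => ( z + ( z + z ) ) <= 19
stmt 1: x := x * y  -- replace 0 occurrence(s) of x with (x * y)
  => ( z + ( z + z ) ) <= 19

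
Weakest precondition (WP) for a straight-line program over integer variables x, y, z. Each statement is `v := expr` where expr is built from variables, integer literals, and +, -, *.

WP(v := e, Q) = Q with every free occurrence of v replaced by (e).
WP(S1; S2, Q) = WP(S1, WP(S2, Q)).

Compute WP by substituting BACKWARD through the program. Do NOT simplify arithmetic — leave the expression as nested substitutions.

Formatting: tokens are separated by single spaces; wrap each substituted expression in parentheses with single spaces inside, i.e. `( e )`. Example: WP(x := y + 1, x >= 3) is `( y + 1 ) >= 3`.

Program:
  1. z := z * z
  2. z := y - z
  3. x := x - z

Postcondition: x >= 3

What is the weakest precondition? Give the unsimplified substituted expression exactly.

post: x >= 3
stmt 3: x := x - z  -- replace 1 occurrence(s) of x with (x - z)
  => ( x - z ) >= 3
stmt 2: z := y - z  -- replace 1 occurrence(s) of z with (y - z)
  => ( x - ( y - z ) ) >= 3
stmt 1: z := z * z  -- replace 1 occurrence(s) of z with (z * z)
  => ( x - ( y - ( z * z ) ) ) >= 3

Answer: ( x - ( y - ( z * z ) ) ) >= 3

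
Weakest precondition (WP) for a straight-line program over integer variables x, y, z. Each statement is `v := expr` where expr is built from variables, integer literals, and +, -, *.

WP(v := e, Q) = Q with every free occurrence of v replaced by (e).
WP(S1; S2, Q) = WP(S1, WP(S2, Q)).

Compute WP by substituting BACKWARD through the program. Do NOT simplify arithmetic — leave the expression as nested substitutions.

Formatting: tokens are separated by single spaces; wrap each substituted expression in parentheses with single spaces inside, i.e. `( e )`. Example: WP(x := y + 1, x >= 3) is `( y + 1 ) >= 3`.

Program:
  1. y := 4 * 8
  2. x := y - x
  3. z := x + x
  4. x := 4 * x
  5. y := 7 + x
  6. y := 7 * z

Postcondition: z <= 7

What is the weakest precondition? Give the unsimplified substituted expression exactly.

Answer: ( ( ( 4 * 8 ) - x ) + ( ( 4 * 8 ) - x ) ) <= 7

Derivation:
post: z <= 7
stmt 6: y := 7 * z  -- replace 0 occurrence(s) of y with (7 * z)
  => z <= 7
stmt 5: y := 7 + x  -- replace 0 occurrence(s) of y with (7 + x)
  => z <= 7
stmt 4: x := 4 * x  -- replace 0 occurrence(s) of x with (4 * x)
  => z <= 7
stmt 3: z := x + x  -- replace 1 occurrence(s) of z with (x + x)
  => ( x + x ) <= 7
stmt 2: x := y - x  -- replace 2 occurrence(s) of x with (y - x)
  => ( ( y - x ) + ( y - x ) ) <= 7
stmt 1: y := 4 * 8  -- replace 2 occurrence(s) of y with (4 * 8)
  => ( ( ( 4 * 8 ) - x ) + ( ( 4 * 8 ) - x ) ) <= 7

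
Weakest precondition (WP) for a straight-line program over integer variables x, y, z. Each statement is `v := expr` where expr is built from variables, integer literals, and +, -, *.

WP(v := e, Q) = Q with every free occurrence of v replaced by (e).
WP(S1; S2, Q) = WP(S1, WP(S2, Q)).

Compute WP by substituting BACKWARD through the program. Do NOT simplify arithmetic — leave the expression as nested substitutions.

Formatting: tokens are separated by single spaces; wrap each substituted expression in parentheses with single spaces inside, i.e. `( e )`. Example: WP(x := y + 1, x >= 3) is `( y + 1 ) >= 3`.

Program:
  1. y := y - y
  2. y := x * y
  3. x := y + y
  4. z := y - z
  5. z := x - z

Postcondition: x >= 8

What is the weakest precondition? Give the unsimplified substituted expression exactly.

post: x >= 8
stmt 5: z := x - z  -- replace 0 occurrence(s) of z with (x - z)
  => x >= 8
stmt 4: z := y - z  -- replace 0 occurrence(s) of z with (y - z)
  => x >= 8
stmt 3: x := y + y  -- replace 1 occurrence(s) of x with (y + y)
  => ( y + y ) >= 8
stmt 2: y := x * y  -- replace 2 occurrence(s) of y with (x * y)
  => ( ( x * y ) + ( x * y ) ) >= 8
stmt 1: y := y - y  -- replace 2 occurrence(s) of y with (y - y)
  => ( ( x * ( y - y ) ) + ( x * ( y - y ) ) ) >= 8

Answer: ( ( x * ( y - y ) ) + ( x * ( y - y ) ) ) >= 8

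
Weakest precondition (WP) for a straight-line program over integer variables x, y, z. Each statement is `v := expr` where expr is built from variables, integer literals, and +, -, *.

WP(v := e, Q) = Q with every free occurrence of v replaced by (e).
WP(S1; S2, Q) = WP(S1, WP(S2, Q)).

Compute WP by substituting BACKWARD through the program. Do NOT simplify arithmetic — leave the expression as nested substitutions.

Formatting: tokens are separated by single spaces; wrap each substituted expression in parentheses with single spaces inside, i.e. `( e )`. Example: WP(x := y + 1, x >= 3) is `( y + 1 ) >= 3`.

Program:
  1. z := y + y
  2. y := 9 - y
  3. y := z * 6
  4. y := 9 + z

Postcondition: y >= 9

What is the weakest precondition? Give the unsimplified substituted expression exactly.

Answer: ( 9 + ( y + y ) ) >= 9

Derivation:
post: y >= 9
stmt 4: y := 9 + z  -- replace 1 occurrence(s) of y with (9 + z)
  => ( 9 + z ) >= 9
stmt 3: y := z * 6  -- replace 0 occurrence(s) of y with (z * 6)
  => ( 9 + z ) >= 9
stmt 2: y := 9 - y  -- replace 0 occurrence(s) of y with (9 - y)
  => ( 9 + z ) >= 9
stmt 1: z := y + y  -- replace 1 occurrence(s) of z with (y + y)
  => ( 9 + ( y + y ) ) >= 9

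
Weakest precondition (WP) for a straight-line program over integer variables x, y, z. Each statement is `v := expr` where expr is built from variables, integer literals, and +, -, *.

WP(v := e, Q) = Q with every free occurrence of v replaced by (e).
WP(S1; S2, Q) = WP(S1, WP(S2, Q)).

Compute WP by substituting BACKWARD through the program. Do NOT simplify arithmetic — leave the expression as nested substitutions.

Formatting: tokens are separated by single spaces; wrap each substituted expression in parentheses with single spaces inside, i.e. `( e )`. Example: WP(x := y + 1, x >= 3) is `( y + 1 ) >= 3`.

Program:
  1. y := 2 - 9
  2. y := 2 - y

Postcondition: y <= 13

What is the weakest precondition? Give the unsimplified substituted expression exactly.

post: y <= 13
stmt 2: y := 2 - y  -- replace 1 occurrence(s) of y with (2 - y)
  => ( 2 - y ) <= 13
stmt 1: y := 2 - 9  -- replace 1 occurrence(s) of y with (2 - 9)
  => ( 2 - ( 2 - 9 ) ) <= 13

Answer: ( 2 - ( 2 - 9 ) ) <= 13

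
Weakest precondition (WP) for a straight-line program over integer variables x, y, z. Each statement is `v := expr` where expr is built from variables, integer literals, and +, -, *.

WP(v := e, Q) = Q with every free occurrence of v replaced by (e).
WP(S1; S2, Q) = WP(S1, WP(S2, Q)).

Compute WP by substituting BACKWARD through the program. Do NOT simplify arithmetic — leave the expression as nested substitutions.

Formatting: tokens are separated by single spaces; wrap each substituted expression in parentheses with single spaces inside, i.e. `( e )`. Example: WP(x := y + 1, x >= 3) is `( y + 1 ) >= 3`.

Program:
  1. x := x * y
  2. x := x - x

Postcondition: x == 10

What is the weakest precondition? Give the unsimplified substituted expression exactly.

post: x == 10
stmt 2: x := x - x  -- replace 1 occurrence(s) of x with (x - x)
  => ( x - x ) == 10
stmt 1: x := x * y  -- replace 2 occurrence(s) of x with (x * y)
  => ( ( x * y ) - ( x * y ) ) == 10

Answer: ( ( x * y ) - ( x * y ) ) == 10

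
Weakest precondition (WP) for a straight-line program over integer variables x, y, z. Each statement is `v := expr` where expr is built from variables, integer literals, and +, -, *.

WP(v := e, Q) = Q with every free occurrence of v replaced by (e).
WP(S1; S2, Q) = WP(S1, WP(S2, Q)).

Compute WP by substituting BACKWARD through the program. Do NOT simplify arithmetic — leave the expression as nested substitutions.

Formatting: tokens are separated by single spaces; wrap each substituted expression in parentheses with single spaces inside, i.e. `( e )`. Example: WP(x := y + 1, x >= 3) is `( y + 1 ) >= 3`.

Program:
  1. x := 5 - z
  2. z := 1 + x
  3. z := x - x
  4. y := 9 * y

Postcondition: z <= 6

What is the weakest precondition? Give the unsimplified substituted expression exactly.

Answer: ( ( 5 - z ) - ( 5 - z ) ) <= 6

Derivation:
post: z <= 6
stmt 4: y := 9 * y  -- replace 0 occurrence(s) of y with (9 * y)
  => z <= 6
stmt 3: z := x - x  -- replace 1 occurrence(s) of z with (x - x)
  => ( x - x ) <= 6
stmt 2: z := 1 + x  -- replace 0 occurrence(s) of z with (1 + x)
  => ( x - x ) <= 6
stmt 1: x := 5 - z  -- replace 2 occurrence(s) of x with (5 - z)
  => ( ( 5 - z ) - ( 5 - z ) ) <= 6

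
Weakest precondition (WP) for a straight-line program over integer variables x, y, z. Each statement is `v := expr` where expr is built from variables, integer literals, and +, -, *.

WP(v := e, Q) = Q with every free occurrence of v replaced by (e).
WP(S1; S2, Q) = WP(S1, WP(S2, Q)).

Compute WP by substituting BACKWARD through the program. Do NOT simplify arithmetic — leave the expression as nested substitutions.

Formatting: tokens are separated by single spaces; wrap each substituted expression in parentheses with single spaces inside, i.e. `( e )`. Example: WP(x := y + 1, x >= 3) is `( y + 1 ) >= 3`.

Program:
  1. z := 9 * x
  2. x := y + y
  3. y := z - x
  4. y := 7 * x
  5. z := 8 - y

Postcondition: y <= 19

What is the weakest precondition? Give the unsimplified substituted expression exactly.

Answer: ( 7 * ( y + y ) ) <= 19

Derivation:
post: y <= 19
stmt 5: z := 8 - y  -- replace 0 occurrence(s) of z with (8 - y)
  => y <= 19
stmt 4: y := 7 * x  -- replace 1 occurrence(s) of y with (7 * x)
  => ( 7 * x ) <= 19
stmt 3: y := z - x  -- replace 0 occurrence(s) of y with (z - x)
  => ( 7 * x ) <= 19
stmt 2: x := y + y  -- replace 1 occurrence(s) of x with (y + y)
  => ( 7 * ( y + y ) ) <= 19
stmt 1: z := 9 * x  -- replace 0 occurrence(s) of z with (9 * x)
  => ( 7 * ( y + y ) ) <= 19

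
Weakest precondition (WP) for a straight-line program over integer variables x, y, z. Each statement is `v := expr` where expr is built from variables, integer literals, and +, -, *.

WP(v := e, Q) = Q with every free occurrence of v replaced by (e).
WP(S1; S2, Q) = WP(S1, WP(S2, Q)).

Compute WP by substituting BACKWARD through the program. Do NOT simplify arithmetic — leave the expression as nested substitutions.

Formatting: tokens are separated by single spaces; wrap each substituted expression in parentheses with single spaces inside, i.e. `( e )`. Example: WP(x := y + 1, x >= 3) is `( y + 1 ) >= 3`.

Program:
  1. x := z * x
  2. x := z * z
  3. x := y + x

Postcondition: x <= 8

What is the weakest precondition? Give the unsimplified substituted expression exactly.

Answer: ( y + ( z * z ) ) <= 8

Derivation:
post: x <= 8
stmt 3: x := y + x  -- replace 1 occurrence(s) of x with (y + x)
  => ( y + x ) <= 8
stmt 2: x := z * z  -- replace 1 occurrence(s) of x with (z * z)
  => ( y + ( z * z ) ) <= 8
stmt 1: x := z * x  -- replace 0 occurrence(s) of x with (z * x)
  => ( y + ( z * z ) ) <= 8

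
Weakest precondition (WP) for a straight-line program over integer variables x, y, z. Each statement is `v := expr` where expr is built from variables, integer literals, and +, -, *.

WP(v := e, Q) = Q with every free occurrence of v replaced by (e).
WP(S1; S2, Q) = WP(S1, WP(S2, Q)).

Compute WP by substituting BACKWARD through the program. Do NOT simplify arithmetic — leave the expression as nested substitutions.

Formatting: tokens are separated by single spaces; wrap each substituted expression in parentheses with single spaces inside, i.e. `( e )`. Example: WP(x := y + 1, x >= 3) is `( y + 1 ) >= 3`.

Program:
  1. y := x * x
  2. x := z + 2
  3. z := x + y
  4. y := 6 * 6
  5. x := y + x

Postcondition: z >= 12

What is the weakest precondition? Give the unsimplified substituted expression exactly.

post: z >= 12
stmt 5: x := y + x  -- replace 0 occurrence(s) of x with (y + x)
  => z >= 12
stmt 4: y := 6 * 6  -- replace 0 occurrence(s) of y with (6 * 6)
  => z >= 12
stmt 3: z := x + y  -- replace 1 occurrence(s) of z with (x + y)
  => ( x + y ) >= 12
stmt 2: x := z + 2  -- replace 1 occurrence(s) of x with (z + 2)
  => ( ( z + 2 ) + y ) >= 12
stmt 1: y := x * x  -- replace 1 occurrence(s) of y with (x * x)
  => ( ( z + 2 ) + ( x * x ) ) >= 12

Answer: ( ( z + 2 ) + ( x * x ) ) >= 12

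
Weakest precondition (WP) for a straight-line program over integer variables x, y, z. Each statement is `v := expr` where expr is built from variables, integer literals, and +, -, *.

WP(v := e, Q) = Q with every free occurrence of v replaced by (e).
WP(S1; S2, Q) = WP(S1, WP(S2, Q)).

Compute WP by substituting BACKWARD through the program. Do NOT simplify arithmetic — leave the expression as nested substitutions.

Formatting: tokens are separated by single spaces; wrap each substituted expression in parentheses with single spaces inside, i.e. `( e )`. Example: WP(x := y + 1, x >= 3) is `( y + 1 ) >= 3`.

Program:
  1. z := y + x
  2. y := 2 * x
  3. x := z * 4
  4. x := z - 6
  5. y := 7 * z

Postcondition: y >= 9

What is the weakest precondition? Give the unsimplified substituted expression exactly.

post: y >= 9
stmt 5: y := 7 * z  -- replace 1 occurrence(s) of y with (7 * z)
  => ( 7 * z ) >= 9
stmt 4: x := z - 6  -- replace 0 occurrence(s) of x with (z - 6)
  => ( 7 * z ) >= 9
stmt 3: x := z * 4  -- replace 0 occurrence(s) of x with (z * 4)
  => ( 7 * z ) >= 9
stmt 2: y := 2 * x  -- replace 0 occurrence(s) of y with (2 * x)
  => ( 7 * z ) >= 9
stmt 1: z := y + x  -- replace 1 occurrence(s) of z with (y + x)
  => ( 7 * ( y + x ) ) >= 9

Answer: ( 7 * ( y + x ) ) >= 9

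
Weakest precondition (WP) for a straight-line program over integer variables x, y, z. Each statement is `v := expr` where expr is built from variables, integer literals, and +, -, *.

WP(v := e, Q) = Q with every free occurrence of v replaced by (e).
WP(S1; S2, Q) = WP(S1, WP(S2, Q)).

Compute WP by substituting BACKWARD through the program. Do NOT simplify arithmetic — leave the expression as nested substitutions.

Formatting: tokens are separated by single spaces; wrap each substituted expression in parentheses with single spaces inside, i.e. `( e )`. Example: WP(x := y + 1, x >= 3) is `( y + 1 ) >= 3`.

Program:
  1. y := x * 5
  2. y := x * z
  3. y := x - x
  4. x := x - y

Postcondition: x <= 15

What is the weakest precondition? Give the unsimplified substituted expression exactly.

post: x <= 15
stmt 4: x := x - y  -- replace 1 occurrence(s) of x with (x - y)
  => ( x - y ) <= 15
stmt 3: y := x - x  -- replace 1 occurrence(s) of y with (x - x)
  => ( x - ( x - x ) ) <= 15
stmt 2: y := x * z  -- replace 0 occurrence(s) of y with (x * z)
  => ( x - ( x - x ) ) <= 15
stmt 1: y := x * 5  -- replace 0 occurrence(s) of y with (x * 5)
  => ( x - ( x - x ) ) <= 15

Answer: ( x - ( x - x ) ) <= 15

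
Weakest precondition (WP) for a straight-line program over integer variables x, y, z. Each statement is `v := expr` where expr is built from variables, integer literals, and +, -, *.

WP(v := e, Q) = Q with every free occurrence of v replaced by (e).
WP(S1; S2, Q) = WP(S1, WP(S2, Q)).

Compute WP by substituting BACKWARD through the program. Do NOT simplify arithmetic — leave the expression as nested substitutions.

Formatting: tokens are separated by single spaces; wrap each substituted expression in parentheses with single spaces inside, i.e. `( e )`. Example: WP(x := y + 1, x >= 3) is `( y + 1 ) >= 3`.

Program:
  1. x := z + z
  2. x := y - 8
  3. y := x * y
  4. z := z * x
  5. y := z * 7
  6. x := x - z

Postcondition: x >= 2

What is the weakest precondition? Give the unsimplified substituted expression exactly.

Answer: ( ( y - 8 ) - ( z * ( y - 8 ) ) ) >= 2

Derivation:
post: x >= 2
stmt 6: x := x - z  -- replace 1 occurrence(s) of x with (x - z)
  => ( x - z ) >= 2
stmt 5: y := z * 7  -- replace 0 occurrence(s) of y with (z * 7)
  => ( x - z ) >= 2
stmt 4: z := z * x  -- replace 1 occurrence(s) of z with (z * x)
  => ( x - ( z * x ) ) >= 2
stmt 3: y := x * y  -- replace 0 occurrence(s) of y with (x * y)
  => ( x - ( z * x ) ) >= 2
stmt 2: x := y - 8  -- replace 2 occurrence(s) of x with (y - 8)
  => ( ( y - 8 ) - ( z * ( y - 8 ) ) ) >= 2
stmt 1: x := z + z  -- replace 0 occurrence(s) of x with (z + z)
  => ( ( y - 8 ) - ( z * ( y - 8 ) ) ) >= 2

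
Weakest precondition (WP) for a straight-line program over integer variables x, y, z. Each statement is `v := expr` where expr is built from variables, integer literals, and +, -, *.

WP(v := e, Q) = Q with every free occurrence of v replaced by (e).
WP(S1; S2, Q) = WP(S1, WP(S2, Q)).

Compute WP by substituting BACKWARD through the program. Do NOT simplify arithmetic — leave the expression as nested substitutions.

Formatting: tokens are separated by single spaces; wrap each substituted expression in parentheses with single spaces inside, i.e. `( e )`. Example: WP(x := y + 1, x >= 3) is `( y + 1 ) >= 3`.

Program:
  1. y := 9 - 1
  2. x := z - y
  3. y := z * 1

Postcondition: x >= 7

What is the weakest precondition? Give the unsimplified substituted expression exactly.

Answer: ( z - ( 9 - 1 ) ) >= 7

Derivation:
post: x >= 7
stmt 3: y := z * 1  -- replace 0 occurrence(s) of y with (z * 1)
  => x >= 7
stmt 2: x := z - y  -- replace 1 occurrence(s) of x with (z - y)
  => ( z - y ) >= 7
stmt 1: y := 9 - 1  -- replace 1 occurrence(s) of y with (9 - 1)
  => ( z - ( 9 - 1 ) ) >= 7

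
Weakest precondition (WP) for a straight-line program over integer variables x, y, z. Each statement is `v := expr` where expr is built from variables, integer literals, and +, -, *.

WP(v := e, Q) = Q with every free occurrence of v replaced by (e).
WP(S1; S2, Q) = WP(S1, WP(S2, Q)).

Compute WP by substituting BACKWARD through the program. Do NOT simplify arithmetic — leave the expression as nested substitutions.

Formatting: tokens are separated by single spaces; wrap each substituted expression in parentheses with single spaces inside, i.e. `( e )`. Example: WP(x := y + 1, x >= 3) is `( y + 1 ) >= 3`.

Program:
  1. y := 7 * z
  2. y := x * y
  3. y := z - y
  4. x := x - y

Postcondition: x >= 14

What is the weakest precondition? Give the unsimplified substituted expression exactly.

Answer: ( x - ( z - ( x * ( 7 * z ) ) ) ) >= 14

Derivation:
post: x >= 14
stmt 4: x := x - y  -- replace 1 occurrence(s) of x with (x - y)
  => ( x - y ) >= 14
stmt 3: y := z - y  -- replace 1 occurrence(s) of y with (z - y)
  => ( x - ( z - y ) ) >= 14
stmt 2: y := x * y  -- replace 1 occurrence(s) of y with (x * y)
  => ( x - ( z - ( x * y ) ) ) >= 14
stmt 1: y := 7 * z  -- replace 1 occurrence(s) of y with (7 * z)
  => ( x - ( z - ( x * ( 7 * z ) ) ) ) >= 14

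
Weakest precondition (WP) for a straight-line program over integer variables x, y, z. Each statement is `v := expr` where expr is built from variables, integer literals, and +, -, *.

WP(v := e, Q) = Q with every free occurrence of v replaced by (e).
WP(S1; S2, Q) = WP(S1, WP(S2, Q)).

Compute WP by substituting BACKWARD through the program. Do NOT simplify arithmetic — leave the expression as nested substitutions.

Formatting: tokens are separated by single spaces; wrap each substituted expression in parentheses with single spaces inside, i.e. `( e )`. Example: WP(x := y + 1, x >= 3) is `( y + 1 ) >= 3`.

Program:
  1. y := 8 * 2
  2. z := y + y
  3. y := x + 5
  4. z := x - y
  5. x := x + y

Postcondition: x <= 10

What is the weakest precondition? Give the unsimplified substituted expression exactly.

Answer: ( x + ( x + 5 ) ) <= 10

Derivation:
post: x <= 10
stmt 5: x := x + y  -- replace 1 occurrence(s) of x with (x + y)
  => ( x + y ) <= 10
stmt 4: z := x - y  -- replace 0 occurrence(s) of z with (x - y)
  => ( x + y ) <= 10
stmt 3: y := x + 5  -- replace 1 occurrence(s) of y with (x + 5)
  => ( x + ( x + 5 ) ) <= 10
stmt 2: z := y + y  -- replace 0 occurrence(s) of z with (y + y)
  => ( x + ( x + 5 ) ) <= 10
stmt 1: y := 8 * 2  -- replace 0 occurrence(s) of y with (8 * 2)
  => ( x + ( x + 5 ) ) <= 10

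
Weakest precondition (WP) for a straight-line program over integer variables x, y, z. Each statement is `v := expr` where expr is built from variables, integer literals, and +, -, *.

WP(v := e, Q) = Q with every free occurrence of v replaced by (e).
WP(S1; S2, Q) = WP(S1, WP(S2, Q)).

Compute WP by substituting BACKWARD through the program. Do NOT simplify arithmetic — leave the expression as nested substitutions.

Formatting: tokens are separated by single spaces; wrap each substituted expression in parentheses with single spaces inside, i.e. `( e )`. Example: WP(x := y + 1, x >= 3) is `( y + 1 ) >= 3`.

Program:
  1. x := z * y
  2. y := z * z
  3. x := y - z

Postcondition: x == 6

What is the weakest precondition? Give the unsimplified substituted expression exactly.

post: x == 6
stmt 3: x := y - z  -- replace 1 occurrence(s) of x with (y - z)
  => ( y - z ) == 6
stmt 2: y := z * z  -- replace 1 occurrence(s) of y with (z * z)
  => ( ( z * z ) - z ) == 6
stmt 1: x := z * y  -- replace 0 occurrence(s) of x with (z * y)
  => ( ( z * z ) - z ) == 6

Answer: ( ( z * z ) - z ) == 6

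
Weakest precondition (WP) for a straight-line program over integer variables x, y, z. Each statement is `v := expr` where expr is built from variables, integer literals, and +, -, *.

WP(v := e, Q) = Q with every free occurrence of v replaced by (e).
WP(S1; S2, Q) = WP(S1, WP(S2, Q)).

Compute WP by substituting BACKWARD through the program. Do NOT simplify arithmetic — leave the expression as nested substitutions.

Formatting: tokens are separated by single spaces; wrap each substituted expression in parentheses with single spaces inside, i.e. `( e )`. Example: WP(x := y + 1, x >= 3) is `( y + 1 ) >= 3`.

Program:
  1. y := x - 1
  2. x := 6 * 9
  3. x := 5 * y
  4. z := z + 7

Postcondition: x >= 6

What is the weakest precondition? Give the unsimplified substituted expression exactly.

Answer: ( 5 * ( x - 1 ) ) >= 6

Derivation:
post: x >= 6
stmt 4: z := z + 7  -- replace 0 occurrence(s) of z with (z + 7)
  => x >= 6
stmt 3: x := 5 * y  -- replace 1 occurrence(s) of x with (5 * y)
  => ( 5 * y ) >= 6
stmt 2: x := 6 * 9  -- replace 0 occurrence(s) of x with (6 * 9)
  => ( 5 * y ) >= 6
stmt 1: y := x - 1  -- replace 1 occurrence(s) of y with (x - 1)
  => ( 5 * ( x - 1 ) ) >= 6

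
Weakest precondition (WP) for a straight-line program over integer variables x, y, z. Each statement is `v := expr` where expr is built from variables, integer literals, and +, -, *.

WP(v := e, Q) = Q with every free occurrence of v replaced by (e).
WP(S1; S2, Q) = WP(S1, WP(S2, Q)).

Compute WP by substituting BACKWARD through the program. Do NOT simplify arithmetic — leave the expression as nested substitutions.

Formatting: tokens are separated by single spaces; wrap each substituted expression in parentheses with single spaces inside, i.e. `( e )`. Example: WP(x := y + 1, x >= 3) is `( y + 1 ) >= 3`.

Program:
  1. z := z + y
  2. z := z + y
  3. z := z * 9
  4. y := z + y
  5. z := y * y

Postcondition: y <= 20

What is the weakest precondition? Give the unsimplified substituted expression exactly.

Answer: ( ( ( ( z + y ) + y ) * 9 ) + y ) <= 20

Derivation:
post: y <= 20
stmt 5: z := y * y  -- replace 0 occurrence(s) of z with (y * y)
  => y <= 20
stmt 4: y := z + y  -- replace 1 occurrence(s) of y with (z + y)
  => ( z + y ) <= 20
stmt 3: z := z * 9  -- replace 1 occurrence(s) of z with (z * 9)
  => ( ( z * 9 ) + y ) <= 20
stmt 2: z := z + y  -- replace 1 occurrence(s) of z with (z + y)
  => ( ( ( z + y ) * 9 ) + y ) <= 20
stmt 1: z := z + y  -- replace 1 occurrence(s) of z with (z + y)
  => ( ( ( ( z + y ) + y ) * 9 ) + y ) <= 20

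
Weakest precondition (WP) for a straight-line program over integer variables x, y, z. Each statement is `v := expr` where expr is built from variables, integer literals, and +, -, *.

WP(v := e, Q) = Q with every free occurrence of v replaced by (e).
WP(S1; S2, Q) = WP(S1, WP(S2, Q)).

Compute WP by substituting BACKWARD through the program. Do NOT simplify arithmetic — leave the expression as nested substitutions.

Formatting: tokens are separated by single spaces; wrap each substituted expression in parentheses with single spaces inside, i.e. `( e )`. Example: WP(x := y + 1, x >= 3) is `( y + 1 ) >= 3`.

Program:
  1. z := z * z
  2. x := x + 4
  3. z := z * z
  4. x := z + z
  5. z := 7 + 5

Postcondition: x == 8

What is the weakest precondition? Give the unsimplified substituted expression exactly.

Answer: ( ( ( z * z ) * ( z * z ) ) + ( ( z * z ) * ( z * z ) ) ) == 8

Derivation:
post: x == 8
stmt 5: z := 7 + 5  -- replace 0 occurrence(s) of z with (7 + 5)
  => x == 8
stmt 4: x := z + z  -- replace 1 occurrence(s) of x with (z + z)
  => ( z + z ) == 8
stmt 3: z := z * z  -- replace 2 occurrence(s) of z with (z * z)
  => ( ( z * z ) + ( z * z ) ) == 8
stmt 2: x := x + 4  -- replace 0 occurrence(s) of x with (x + 4)
  => ( ( z * z ) + ( z * z ) ) == 8
stmt 1: z := z * z  -- replace 4 occurrence(s) of z with (z * z)
  => ( ( ( z * z ) * ( z * z ) ) + ( ( z * z ) * ( z * z ) ) ) == 8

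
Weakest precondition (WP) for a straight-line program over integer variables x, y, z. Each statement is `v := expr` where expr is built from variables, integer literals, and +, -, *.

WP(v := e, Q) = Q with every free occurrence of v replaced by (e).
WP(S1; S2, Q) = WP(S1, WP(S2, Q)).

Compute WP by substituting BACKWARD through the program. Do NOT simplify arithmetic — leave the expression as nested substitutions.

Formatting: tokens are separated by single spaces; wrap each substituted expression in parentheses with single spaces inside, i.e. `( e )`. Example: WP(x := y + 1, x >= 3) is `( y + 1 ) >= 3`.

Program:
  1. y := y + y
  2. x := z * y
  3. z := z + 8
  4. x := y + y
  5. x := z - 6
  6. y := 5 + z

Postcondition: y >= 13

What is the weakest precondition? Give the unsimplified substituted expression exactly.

post: y >= 13
stmt 6: y := 5 + z  -- replace 1 occurrence(s) of y with (5 + z)
  => ( 5 + z ) >= 13
stmt 5: x := z - 6  -- replace 0 occurrence(s) of x with (z - 6)
  => ( 5 + z ) >= 13
stmt 4: x := y + y  -- replace 0 occurrence(s) of x with (y + y)
  => ( 5 + z ) >= 13
stmt 3: z := z + 8  -- replace 1 occurrence(s) of z with (z + 8)
  => ( 5 + ( z + 8 ) ) >= 13
stmt 2: x := z * y  -- replace 0 occurrence(s) of x with (z * y)
  => ( 5 + ( z + 8 ) ) >= 13
stmt 1: y := y + y  -- replace 0 occurrence(s) of y with (y + y)
  => ( 5 + ( z + 8 ) ) >= 13

Answer: ( 5 + ( z + 8 ) ) >= 13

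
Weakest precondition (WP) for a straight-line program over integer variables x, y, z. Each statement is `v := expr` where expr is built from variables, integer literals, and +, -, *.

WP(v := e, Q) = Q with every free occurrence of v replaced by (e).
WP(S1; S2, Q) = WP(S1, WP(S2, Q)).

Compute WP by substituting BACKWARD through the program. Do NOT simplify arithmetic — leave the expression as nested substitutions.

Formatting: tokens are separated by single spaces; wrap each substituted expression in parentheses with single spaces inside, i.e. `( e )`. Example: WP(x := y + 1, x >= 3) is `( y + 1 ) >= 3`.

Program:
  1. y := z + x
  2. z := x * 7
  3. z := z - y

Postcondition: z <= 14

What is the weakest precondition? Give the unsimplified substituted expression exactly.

Answer: ( ( x * 7 ) - ( z + x ) ) <= 14

Derivation:
post: z <= 14
stmt 3: z := z - y  -- replace 1 occurrence(s) of z with (z - y)
  => ( z - y ) <= 14
stmt 2: z := x * 7  -- replace 1 occurrence(s) of z with (x * 7)
  => ( ( x * 7 ) - y ) <= 14
stmt 1: y := z + x  -- replace 1 occurrence(s) of y with (z + x)
  => ( ( x * 7 ) - ( z + x ) ) <= 14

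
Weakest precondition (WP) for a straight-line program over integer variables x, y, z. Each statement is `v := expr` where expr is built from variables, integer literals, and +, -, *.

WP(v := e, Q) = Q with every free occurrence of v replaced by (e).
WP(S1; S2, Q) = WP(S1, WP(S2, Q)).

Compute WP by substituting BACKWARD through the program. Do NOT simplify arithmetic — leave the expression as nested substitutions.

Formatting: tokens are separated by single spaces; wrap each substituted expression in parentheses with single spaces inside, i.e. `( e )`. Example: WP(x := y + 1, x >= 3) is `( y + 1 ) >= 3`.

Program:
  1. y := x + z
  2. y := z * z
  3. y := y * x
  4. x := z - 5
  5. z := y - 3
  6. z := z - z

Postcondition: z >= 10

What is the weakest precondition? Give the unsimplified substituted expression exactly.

Answer: ( ( ( ( z * z ) * x ) - 3 ) - ( ( ( z * z ) * x ) - 3 ) ) >= 10

Derivation:
post: z >= 10
stmt 6: z := z - z  -- replace 1 occurrence(s) of z with (z - z)
  => ( z - z ) >= 10
stmt 5: z := y - 3  -- replace 2 occurrence(s) of z with (y - 3)
  => ( ( y - 3 ) - ( y - 3 ) ) >= 10
stmt 4: x := z - 5  -- replace 0 occurrence(s) of x with (z - 5)
  => ( ( y - 3 ) - ( y - 3 ) ) >= 10
stmt 3: y := y * x  -- replace 2 occurrence(s) of y with (y * x)
  => ( ( ( y * x ) - 3 ) - ( ( y * x ) - 3 ) ) >= 10
stmt 2: y := z * z  -- replace 2 occurrence(s) of y with (z * z)
  => ( ( ( ( z * z ) * x ) - 3 ) - ( ( ( z * z ) * x ) - 3 ) ) >= 10
stmt 1: y := x + z  -- replace 0 occurrence(s) of y with (x + z)
  => ( ( ( ( z * z ) * x ) - 3 ) - ( ( ( z * z ) * x ) - 3 ) ) >= 10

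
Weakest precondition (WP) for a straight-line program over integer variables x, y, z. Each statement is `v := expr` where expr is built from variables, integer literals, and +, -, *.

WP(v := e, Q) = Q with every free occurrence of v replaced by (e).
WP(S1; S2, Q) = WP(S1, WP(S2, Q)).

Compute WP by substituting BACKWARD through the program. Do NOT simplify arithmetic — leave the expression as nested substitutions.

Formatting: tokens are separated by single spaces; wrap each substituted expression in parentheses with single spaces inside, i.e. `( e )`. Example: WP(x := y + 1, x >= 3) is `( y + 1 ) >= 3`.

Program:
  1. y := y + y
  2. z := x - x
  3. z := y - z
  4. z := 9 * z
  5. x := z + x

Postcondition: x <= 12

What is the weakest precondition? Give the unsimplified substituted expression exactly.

post: x <= 12
stmt 5: x := z + x  -- replace 1 occurrence(s) of x with (z + x)
  => ( z + x ) <= 12
stmt 4: z := 9 * z  -- replace 1 occurrence(s) of z with (9 * z)
  => ( ( 9 * z ) + x ) <= 12
stmt 3: z := y - z  -- replace 1 occurrence(s) of z with (y - z)
  => ( ( 9 * ( y - z ) ) + x ) <= 12
stmt 2: z := x - x  -- replace 1 occurrence(s) of z with (x - x)
  => ( ( 9 * ( y - ( x - x ) ) ) + x ) <= 12
stmt 1: y := y + y  -- replace 1 occurrence(s) of y with (y + y)
  => ( ( 9 * ( ( y + y ) - ( x - x ) ) ) + x ) <= 12

Answer: ( ( 9 * ( ( y + y ) - ( x - x ) ) ) + x ) <= 12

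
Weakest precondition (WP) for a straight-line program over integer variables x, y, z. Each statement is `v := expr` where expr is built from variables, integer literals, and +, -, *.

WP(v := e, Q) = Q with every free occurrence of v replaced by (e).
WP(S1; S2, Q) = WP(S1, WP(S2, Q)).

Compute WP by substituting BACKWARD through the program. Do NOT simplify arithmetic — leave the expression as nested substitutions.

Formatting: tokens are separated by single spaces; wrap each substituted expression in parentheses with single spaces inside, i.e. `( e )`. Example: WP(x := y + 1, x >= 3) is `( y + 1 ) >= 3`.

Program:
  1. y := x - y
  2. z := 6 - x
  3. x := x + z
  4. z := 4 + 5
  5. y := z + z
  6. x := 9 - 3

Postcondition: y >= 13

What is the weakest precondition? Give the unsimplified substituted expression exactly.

post: y >= 13
stmt 6: x := 9 - 3  -- replace 0 occurrence(s) of x with (9 - 3)
  => y >= 13
stmt 5: y := z + z  -- replace 1 occurrence(s) of y with (z + z)
  => ( z + z ) >= 13
stmt 4: z := 4 + 5  -- replace 2 occurrence(s) of z with (4 + 5)
  => ( ( 4 + 5 ) + ( 4 + 5 ) ) >= 13
stmt 3: x := x + z  -- replace 0 occurrence(s) of x with (x + z)
  => ( ( 4 + 5 ) + ( 4 + 5 ) ) >= 13
stmt 2: z := 6 - x  -- replace 0 occurrence(s) of z with (6 - x)
  => ( ( 4 + 5 ) + ( 4 + 5 ) ) >= 13
stmt 1: y := x - y  -- replace 0 occurrence(s) of y with (x - y)
  => ( ( 4 + 5 ) + ( 4 + 5 ) ) >= 13

Answer: ( ( 4 + 5 ) + ( 4 + 5 ) ) >= 13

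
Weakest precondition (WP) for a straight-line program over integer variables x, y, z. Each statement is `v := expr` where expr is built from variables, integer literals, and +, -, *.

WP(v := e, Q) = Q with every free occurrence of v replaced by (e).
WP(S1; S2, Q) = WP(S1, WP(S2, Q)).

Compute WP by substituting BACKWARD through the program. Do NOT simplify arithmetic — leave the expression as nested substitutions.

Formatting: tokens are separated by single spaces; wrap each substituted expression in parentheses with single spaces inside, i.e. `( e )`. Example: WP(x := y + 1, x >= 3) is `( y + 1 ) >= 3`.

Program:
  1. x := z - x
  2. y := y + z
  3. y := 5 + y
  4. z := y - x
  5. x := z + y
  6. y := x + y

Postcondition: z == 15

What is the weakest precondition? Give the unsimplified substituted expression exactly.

Answer: ( ( 5 + ( y + z ) ) - ( z - x ) ) == 15

Derivation:
post: z == 15
stmt 6: y := x + y  -- replace 0 occurrence(s) of y with (x + y)
  => z == 15
stmt 5: x := z + y  -- replace 0 occurrence(s) of x with (z + y)
  => z == 15
stmt 4: z := y - x  -- replace 1 occurrence(s) of z with (y - x)
  => ( y - x ) == 15
stmt 3: y := 5 + y  -- replace 1 occurrence(s) of y with (5 + y)
  => ( ( 5 + y ) - x ) == 15
stmt 2: y := y + z  -- replace 1 occurrence(s) of y with (y + z)
  => ( ( 5 + ( y + z ) ) - x ) == 15
stmt 1: x := z - x  -- replace 1 occurrence(s) of x with (z - x)
  => ( ( 5 + ( y + z ) ) - ( z - x ) ) == 15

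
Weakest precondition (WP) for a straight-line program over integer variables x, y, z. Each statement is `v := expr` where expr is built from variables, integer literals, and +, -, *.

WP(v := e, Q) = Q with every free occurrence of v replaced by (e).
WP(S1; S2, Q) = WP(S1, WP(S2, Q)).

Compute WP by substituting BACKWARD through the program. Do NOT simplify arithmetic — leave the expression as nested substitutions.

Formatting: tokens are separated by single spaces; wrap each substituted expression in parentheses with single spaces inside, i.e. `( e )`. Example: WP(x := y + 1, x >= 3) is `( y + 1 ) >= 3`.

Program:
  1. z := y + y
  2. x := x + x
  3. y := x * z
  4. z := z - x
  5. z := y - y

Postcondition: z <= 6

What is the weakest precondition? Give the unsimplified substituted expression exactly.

Answer: ( ( ( x + x ) * ( y + y ) ) - ( ( x + x ) * ( y + y ) ) ) <= 6

Derivation:
post: z <= 6
stmt 5: z := y - y  -- replace 1 occurrence(s) of z with (y - y)
  => ( y - y ) <= 6
stmt 4: z := z - x  -- replace 0 occurrence(s) of z with (z - x)
  => ( y - y ) <= 6
stmt 3: y := x * z  -- replace 2 occurrence(s) of y with (x * z)
  => ( ( x * z ) - ( x * z ) ) <= 6
stmt 2: x := x + x  -- replace 2 occurrence(s) of x with (x + x)
  => ( ( ( x + x ) * z ) - ( ( x + x ) * z ) ) <= 6
stmt 1: z := y + y  -- replace 2 occurrence(s) of z with (y + y)
  => ( ( ( x + x ) * ( y + y ) ) - ( ( x + x ) * ( y + y ) ) ) <= 6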